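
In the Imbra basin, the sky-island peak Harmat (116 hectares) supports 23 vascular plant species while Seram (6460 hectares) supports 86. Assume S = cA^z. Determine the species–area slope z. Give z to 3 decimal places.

0.328

Taking logs: ln S = ln c + z ln A, so z = (ln S₂ − ln S₁)/(ln A₂ − ln A₁).
z = ln(86/23) / ln(6460/116) = ln(3.739) / ln(55.69) = 1.3189 / 4.0198 = 0.3281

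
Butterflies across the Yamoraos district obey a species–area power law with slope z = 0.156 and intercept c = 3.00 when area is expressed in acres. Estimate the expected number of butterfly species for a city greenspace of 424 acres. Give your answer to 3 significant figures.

7.71

S = 3 × 424^0.156
ln S = ln 3 + 0.156 × ln 424 = 1.0986 + 0.156 × 6.0497 = 2.0424
S = e^2.0424 ≈ 7.709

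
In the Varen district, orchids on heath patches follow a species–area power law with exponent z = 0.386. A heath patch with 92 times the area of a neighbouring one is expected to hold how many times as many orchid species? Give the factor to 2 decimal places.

5.73

S₂/S₁ = (A₂/A₁)^z = 92^0.386
ln(S₂/S₁) = 0.386 × ln 92 = 0.386 × 4.5218 = 1.7454
S₂/S₁ = e^1.7454 ≈ 5.728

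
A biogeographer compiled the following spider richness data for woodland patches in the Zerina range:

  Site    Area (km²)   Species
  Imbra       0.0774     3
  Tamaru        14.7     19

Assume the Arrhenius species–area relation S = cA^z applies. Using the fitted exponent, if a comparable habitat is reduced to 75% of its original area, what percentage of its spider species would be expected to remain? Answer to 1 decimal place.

z = ln(19/3) / ln(14.7/0.0774) = 1.8458 / 5.2466 = 0.3518
S_new/S_old = (A_new/A_old)^z = 0.75^0.3518 = exp(0.3518 × -0.2877) = 0.9037

90.4%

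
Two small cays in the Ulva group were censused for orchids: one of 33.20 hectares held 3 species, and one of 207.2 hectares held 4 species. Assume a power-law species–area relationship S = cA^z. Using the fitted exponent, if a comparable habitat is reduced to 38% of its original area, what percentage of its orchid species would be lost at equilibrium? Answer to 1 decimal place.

z = ln(4/3) / ln(207.2/33.2) = 0.2877 / 1.8311 = 0.1571
S_new/S_old = (A_new/A_old)^z = 0.38^0.1571 = exp(0.1571 × -0.9676) = 0.859
Fraction lost = 1 − 0.859 = 0.141

14.1%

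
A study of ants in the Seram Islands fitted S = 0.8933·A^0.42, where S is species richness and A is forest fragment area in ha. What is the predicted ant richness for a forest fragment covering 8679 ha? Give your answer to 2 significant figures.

40

S = 0.8933 × 8679^0.42 = 0.8933 × 45.1 ≈ 40.29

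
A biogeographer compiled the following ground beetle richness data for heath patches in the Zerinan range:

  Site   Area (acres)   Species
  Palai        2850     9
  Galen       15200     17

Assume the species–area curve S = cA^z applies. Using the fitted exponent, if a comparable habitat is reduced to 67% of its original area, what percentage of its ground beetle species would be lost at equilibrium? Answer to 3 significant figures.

14.1%

z = ln(17/9) / ln(15200/2850) = 0.6360 / 1.6740 = 0.3799
S_new/S_old = (A_new/A_old)^z = 0.67^0.3799 = exp(0.3799 × -0.4005) = 0.8589
Fraction lost = 1 − 0.8589 = 0.1411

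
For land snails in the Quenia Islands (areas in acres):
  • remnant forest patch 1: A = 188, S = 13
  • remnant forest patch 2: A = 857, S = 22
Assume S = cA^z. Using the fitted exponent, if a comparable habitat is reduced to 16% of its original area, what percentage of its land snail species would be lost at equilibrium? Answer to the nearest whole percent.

47%

z = ln(22/13) / ln(857/188) = 0.5261 / 1.5170 = 0.3468
S_new/S_old = (A_new/A_old)^z = 0.16^0.3468 = exp(0.3468 × -1.8326) = 0.5297
Fraction lost = 1 − 0.5297 = 0.4703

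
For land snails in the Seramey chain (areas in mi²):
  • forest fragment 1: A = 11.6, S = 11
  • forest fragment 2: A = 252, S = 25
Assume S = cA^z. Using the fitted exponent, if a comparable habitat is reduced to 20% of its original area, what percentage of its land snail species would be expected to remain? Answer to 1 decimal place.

z = ln(25/11) / ln(252/11.6) = 0.8210 / 3.0784 = 0.2667
S_new/S_old = (A_new/A_old)^z = 0.2^0.2667 = exp(0.2667 × -1.6094) = 0.651

65.1%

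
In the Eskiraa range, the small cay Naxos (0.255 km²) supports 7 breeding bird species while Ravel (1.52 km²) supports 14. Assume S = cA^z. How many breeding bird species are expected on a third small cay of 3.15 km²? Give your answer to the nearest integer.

19

z = ln(14/7) / ln(1.52/0.255) = 0.6931 / 1.7852 = 0.3883
c = 7 / 0.255^0.3883 = 7 / 0.5883 = 11.9
S₃ = 11.9 × 3.15^0.3883 = 11.9 × 1.561 ≈ 18.58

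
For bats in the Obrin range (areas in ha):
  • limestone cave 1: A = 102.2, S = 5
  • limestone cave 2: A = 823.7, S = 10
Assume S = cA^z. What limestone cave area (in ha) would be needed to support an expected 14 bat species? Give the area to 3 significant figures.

z = ln(10/5) / ln(823.7/102.2) = 0.6931 / 2.0869 = 0.3321
c = 5 / 102.2^0.3321 = 5 / 4.65 = 1.075
A = (14/1.075)^(1/0.3321) ⇒ ln A = ln(13.02)/0.3321 = 7.7268
A = e^7.7268 ≈ 2268 ha

2270 ha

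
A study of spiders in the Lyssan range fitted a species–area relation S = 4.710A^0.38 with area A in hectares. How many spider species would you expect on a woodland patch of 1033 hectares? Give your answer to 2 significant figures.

66

S = 4.71 × 1033^0.38 = 4.71 × 13.98 ≈ 65.82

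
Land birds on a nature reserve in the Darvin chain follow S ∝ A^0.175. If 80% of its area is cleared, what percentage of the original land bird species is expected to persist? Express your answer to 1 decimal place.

S_new/S_old = (A_new/A_old)^z = 0.2^0.175
= exp(0.175 × ln 0.2) = exp(0.175 × -1.6094) = exp(-0.2817) ≈ 0.7545

75.5%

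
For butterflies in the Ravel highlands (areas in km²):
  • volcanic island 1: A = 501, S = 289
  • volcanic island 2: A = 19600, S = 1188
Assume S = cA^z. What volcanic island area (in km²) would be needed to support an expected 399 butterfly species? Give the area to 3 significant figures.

1160 km²

z = ln(1188/289) / ln(19600/501) = 1.4136 / 3.6667 = 0.3855
c = 289 / 501^0.3855 = 289 / 10.99 = 26.31
A = (399/26.31)^(1/0.3855) ⇒ ln A = ln(15.17)/0.3855 = 7.0532
A = e^7.0532 ≈ 1157 km²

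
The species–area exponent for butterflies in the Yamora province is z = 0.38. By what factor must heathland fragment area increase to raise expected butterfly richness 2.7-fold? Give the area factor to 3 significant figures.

(A₂/A₁)^0.38 = 2.7, so A₂/A₁ = 2.7^(1/0.38) = 2.7^2.632
ln(A₂/A₁) = ln 2.7 / 0.38 = 0.9933 / 0.38 = 2.6138
A₂/A₁ = e^2.6138 ≈ 13.65

13.7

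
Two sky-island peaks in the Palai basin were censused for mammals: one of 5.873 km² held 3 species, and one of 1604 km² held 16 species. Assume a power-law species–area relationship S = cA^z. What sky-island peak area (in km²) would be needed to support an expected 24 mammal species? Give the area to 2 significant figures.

6200 km²

z = ln(16/3) / ln(1604/5.873) = 1.6740 / 5.6099 = 0.2984
c = 3 / 5.873^0.2984 = 3 / 1.696 = 1.769
A = (24/1.769)^(1/0.2984) ⇒ ln A = ln(13.57)/0.2984 = 8.7391
A = e^8.7391 ≈ 6242 km²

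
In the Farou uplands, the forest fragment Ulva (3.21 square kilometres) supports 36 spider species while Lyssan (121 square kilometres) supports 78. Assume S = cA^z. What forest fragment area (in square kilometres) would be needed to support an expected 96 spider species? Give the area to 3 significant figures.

321 square kilometres

z = ln(78/36) / ln(121/3.21) = 0.7732 / 3.6295 = 0.2130
c = 36 / 3.21^0.2130 = 36 / 1.282 = 28.08
A = (96/28.08)^(1/0.2130) ⇒ ln A = ln(3.419)/0.2130 = 5.7705
A = e^5.7705 ≈ 320.7 square kilometres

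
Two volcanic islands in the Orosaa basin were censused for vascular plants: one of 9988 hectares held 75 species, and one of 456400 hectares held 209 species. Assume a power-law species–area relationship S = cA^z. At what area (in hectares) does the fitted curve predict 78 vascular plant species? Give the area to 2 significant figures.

z = ln(209/75) / ln(456400/9988) = 1.0248 / 3.8220 = 0.2681
c = 75 / 9988^0.2681 = 75 / 11.82 = 6.348
A = (78/6.348)^(1/0.2681) ⇒ ln A = ln(12.29)/0.2681 = 9.3554
A = e^9.3554 ≈ 11561 hectares

12000 hectares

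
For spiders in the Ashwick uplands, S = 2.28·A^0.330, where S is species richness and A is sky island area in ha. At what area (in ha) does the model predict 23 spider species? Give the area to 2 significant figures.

1100 ha

23 = 2.28 × A^0.33  ⇒  A^0.33 = 23/2.28 = 10.09
ln A = ln(10.09) / 0.33 = 2.3113 / 0.33 = 7.0040
A = e^7.0040 ≈ 1101 ha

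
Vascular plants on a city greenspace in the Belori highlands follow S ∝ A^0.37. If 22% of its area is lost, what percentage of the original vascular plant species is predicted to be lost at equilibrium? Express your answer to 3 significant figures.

S_new/S_old = (A_new/A_old)^z = 0.78^0.37
= exp(0.37 × ln 0.78) = exp(0.37 × -0.2485) = exp(-0.0919) ≈ 0.9122
Fraction lost = 1 − 0.9122 = 0.08783

8.78%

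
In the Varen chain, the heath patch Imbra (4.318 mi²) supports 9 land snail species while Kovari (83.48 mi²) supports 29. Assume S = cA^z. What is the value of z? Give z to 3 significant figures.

0.395

Taking logs: ln S = ln c + z ln A, so z = (ln S₂ − ln S₁)/(ln A₂ − ln A₁).
z = ln(29/9) / ln(83.48/4.318) = ln(3.222) / ln(19.33) = 1.1701 / 2.9618 = 0.3951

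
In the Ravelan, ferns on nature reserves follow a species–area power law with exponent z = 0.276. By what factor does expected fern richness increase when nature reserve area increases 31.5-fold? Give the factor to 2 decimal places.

S₂/S₁ = (A₂/A₁)^z = 31.5^0.276
ln(S₂/S₁) = 0.276 × ln 31.5 = 0.276 × 3.4500 = 0.9522
S₂/S₁ = e^0.9522 ≈ 2.591

2.59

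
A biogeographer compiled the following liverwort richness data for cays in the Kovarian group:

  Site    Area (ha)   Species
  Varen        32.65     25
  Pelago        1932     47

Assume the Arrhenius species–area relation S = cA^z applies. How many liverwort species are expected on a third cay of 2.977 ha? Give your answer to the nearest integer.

17

z = ln(47/25) / ln(1932/32.65) = 0.6313 / 4.0805 = 0.1547
c = 25 / 32.65^0.1547 = 25 / 1.715 = 14.58
S₃ = 14.58 × 2.977^0.1547 = 14.58 × 1.184 ≈ 17.26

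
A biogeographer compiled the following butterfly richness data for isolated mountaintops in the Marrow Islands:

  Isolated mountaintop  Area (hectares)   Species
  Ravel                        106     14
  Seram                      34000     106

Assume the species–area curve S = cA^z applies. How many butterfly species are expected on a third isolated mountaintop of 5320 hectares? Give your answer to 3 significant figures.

55.3

z = ln(106/14) / ln(34000/106) = 2.0244 / 5.7707 = 0.3508
c = 14 / 106^0.3508 = 14 / 5.134 = 2.727
S₃ = 2.727 × 5320^0.3508 = 2.727 × 20.28 ≈ 55.3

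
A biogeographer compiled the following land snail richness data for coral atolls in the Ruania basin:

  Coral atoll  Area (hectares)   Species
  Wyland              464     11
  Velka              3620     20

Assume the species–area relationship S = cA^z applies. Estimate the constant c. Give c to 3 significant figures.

1.84

z = ln(S₂/S₁) / ln(A₂/A₁) = ln(20/11) / ln(3620/464) = 0.5978 / 2.0543 = 0.2910
c = S₁ / A₁^z = 11 / 464^0.2910 = 11 / 5.97 = 1.842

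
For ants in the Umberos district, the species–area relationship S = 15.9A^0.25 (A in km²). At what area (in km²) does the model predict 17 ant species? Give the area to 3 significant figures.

17 = 15.9 × A^0.25  ⇒  A^0.25 = 17/15.9 = 1.069
ln A = ln(1.069) / 0.25 = 0.0669 / 0.25 = 0.2676
A = e^0.2676 ≈ 1.307 km²

1.31 km²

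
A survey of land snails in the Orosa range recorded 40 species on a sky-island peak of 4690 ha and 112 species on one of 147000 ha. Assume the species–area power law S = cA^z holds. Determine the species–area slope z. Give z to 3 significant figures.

0.299

Taking logs: ln S = ln c + z ln A, so z = (ln S₂ − ln S₁)/(ln A₂ − ln A₁).
z = ln(112/40) / ln(147000/4690) = ln(2.8) / ln(31.34) = 1.0296 / 3.4450 = 0.2989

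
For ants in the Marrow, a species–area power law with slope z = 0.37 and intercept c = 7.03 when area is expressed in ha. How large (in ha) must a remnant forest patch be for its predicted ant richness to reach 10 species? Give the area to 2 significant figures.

10 = 7.03 × A^0.37  ⇒  A^0.37 = 10/7.03 = 1.422
ln A = ln(1.422) / 0.37 = 0.3524 / 0.37 = 0.9524
A = e^0.9524 ≈ 2.592 ha

2.6 ha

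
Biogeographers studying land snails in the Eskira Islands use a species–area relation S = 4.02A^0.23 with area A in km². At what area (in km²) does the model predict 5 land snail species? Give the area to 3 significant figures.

2.58 km²

5 = 4.02 × A^0.23  ⇒  A^0.23 = 5/4.02 = 1.244
ln A = ln(1.244) / 0.23 = 0.2182 / 0.23 = 0.9485
A = e^0.9485 ≈ 2.582 km²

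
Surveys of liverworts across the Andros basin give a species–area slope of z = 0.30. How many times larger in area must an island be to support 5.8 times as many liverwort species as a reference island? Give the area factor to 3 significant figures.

(A₂/A₁)^0.3 = 5.8, so A₂/A₁ = 5.8^(1/0.3) = 5.8^3.333
ln(A₂/A₁) = ln 5.8 / 0.3 = 1.7579 / 0.3 = 5.8595
A₂/A₁ = e^5.8595 ≈ 350.6

351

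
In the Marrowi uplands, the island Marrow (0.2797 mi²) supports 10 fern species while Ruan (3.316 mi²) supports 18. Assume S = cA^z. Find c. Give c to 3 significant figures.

z = ln(S₂/S₁) / ln(A₂/A₁) = ln(18/10) / ln(3.316/0.2797) = 0.5878 / 2.4728 = 0.2377
c = S₁ / A₁^z = 10 / 0.2797^0.2377 = 10 / 0.7387 = 13.54

13.5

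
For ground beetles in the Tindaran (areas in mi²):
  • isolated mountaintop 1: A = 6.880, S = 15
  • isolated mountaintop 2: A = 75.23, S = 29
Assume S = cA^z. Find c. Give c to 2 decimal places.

z = ln(S₂/S₁) / ln(A₂/A₁) = ln(29/15) / ln(75.23/6.88) = 0.6592 / 2.3919 = 0.2756
c = S₁ / A₁^z = 15 / 6.88^0.2756 = 15 / 1.702 = 8.815

8.82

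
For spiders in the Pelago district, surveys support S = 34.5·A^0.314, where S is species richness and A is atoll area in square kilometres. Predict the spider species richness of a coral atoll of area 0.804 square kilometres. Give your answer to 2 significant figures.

32

S = 34.5 × 0.804^0.314 = 34.5 × 0.9338 ≈ 32.22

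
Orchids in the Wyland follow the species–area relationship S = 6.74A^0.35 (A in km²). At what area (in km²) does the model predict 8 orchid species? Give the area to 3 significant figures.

1.63 km²

8 = 6.74 × A^0.35  ⇒  A^0.35 = 8/6.74 = 1.187
ln A = ln(1.187) / 0.35 = 0.1714 / 0.35 = 0.4897
A = e^0.4897 ≈ 1.632 km²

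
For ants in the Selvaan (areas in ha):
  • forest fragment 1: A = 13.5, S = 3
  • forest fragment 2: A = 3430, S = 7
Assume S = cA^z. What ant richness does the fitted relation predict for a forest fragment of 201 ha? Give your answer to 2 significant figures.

4.5

z = ln(7/3) / ln(3430/13.5) = 0.8473 / 5.5376 = 0.1530
c = 3 / 13.5^0.1530 = 3 / 1.489 = 2.015
S₃ = 2.015 × 201^0.1530 = 2.015 × 2.251 ≈ 4.535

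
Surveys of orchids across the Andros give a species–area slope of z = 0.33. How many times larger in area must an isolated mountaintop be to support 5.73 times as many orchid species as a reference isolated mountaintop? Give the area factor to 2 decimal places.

198.35

(A₂/A₁)^0.33 = 5.73, so A₂/A₁ = 5.73^(1/0.33) = 5.73^3.03
ln(A₂/A₁) = ln 5.73 / 0.33 = 1.7457 / 0.33 = 5.2900
A₂/A₁ = e^5.2900 ≈ 198.4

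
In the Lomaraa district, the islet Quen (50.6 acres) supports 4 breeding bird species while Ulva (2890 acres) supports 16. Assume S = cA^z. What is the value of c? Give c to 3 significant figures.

1.04

z = ln(S₂/S₁) / ln(A₂/A₁) = ln(16/4) / ln(2890/50.6) = 1.3863 / 4.0451 = 0.3427
c = S₁ / A₁^z = 4 / 50.6^0.3427 = 4 / 3.837 = 1.042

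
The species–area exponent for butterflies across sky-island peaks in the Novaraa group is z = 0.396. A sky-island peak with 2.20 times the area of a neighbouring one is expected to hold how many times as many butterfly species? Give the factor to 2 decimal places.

1.37

S₂/S₁ = (A₂/A₁)^z = 2.2^0.396
ln(S₂/S₁) = 0.396 × ln 2.2 = 0.396 × 0.7885 = 0.3122
S₂/S₁ = e^0.3122 ≈ 1.366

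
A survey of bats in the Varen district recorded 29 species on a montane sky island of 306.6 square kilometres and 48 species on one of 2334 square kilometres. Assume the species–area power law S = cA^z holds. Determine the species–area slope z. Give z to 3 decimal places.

0.248

Taking logs: ln S = ln c + z ln A, so z = (ln S₂ − ln S₁)/(ln A₂ − ln A₁).
z = ln(48/29) / ln(2334/306.6) = ln(1.655) / ln(7.613) = 0.5039 / 2.0298 = 0.2483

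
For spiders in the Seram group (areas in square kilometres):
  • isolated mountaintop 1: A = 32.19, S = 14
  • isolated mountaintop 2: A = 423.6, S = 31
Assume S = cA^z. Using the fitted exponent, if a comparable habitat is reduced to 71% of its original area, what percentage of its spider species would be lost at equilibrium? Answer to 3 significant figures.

z = ln(31/14) / ln(423.6/32.19) = 0.7949 / 2.5771 = 0.3085
S_new/S_old = (A_new/A_old)^z = 0.71^0.3085 = exp(0.3085 × -0.3425) = 0.8997
Fraction lost = 1 − 0.8997 = 0.1003

10.0%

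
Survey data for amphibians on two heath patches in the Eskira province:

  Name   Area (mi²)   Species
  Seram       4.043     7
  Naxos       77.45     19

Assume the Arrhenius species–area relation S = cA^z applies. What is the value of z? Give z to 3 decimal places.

0.338

Taking logs: ln S = ln c + z ln A, so z = (ln S₂ − ln S₁)/(ln A₂ − ln A₁).
z = ln(19/7) / ln(77.45/4.043) = ln(2.714) / ln(19.16) = 0.9985 / 2.9526 = 0.3382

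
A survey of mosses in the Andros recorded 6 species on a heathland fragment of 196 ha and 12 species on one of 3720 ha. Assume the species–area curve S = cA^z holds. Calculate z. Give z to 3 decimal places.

Taking logs: ln S = ln c + z ln A, so z = (ln S₂ − ln S₁)/(ln A₂ − ln A₁).
z = ln(12/6) / ln(3720/196) = ln(2) / ln(18.98) = 0.6931 / 2.9434 = 0.2355

0.235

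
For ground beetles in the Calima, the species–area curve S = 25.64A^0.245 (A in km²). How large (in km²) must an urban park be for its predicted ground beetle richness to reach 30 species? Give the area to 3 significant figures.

1.90 km²

30 = 25.64 × A^0.245  ⇒  A^0.245 = 30/25.64 = 1.17
ln A = ln(1.17) / 0.245 = 0.1570 / 0.245 = 0.6410
A = e^0.6410 ≈ 1.898 km²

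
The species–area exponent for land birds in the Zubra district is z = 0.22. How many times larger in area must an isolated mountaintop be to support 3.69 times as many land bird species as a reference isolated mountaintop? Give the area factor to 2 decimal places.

(A₂/A₁)^0.22 = 3.69, so A₂/A₁ = 3.69^(1/0.22) = 3.69^4.545
ln(A₂/A₁) = ln 3.69 / 0.22 = 1.3056 / 0.22 = 5.9347
A₂/A₁ = e^5.9347 ≈ 377.9

377.91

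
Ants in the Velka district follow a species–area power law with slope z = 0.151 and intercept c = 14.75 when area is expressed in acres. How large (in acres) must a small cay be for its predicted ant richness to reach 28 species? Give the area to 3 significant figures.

28 = 14.75 × A^0.151  ⇒  A^0.151 = 28/14.75 = 1.898
ln A = ln(1.898) / 0.151 = 0.6410 / 0.151 = 4.2448
A = e^4.2448 ≈ 69.74 acres

69.7 acres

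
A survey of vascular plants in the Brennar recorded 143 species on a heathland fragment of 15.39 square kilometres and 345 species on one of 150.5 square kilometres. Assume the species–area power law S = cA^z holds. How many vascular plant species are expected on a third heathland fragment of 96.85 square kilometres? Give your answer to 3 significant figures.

291

z = ln(345/143) / ln(150.5/15.39) = 0.8807 / 2.2802 = 0.3862
c = 143 / 15.39^0.3862 = 143 / 2.874 = 49.75
S₃ = 49.75 × 96.85^0.3862 = 49.75 × 5.849 ≈ 291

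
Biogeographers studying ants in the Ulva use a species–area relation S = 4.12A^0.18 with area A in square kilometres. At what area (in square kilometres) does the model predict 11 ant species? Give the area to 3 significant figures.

11 = 4.12 × A^0.18  ⇒  A^0.18 = 11/4.12 = 2.67
ln A = ln(2.67) / 0.18 = 0.9820 / 0.18 = 5.4558
A = e^5.4558 ≈ 234.1 square kilometres

234 square kilometres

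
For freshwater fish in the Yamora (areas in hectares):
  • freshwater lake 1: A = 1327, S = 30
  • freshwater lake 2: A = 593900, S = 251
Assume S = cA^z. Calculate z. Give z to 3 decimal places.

Taking logs: ln S = ln c + z ln A, so z = (ln S₂ − ln S₁)/(ln A₂ − ln A₁).
z = ln(251/30) / ln(593900/1327) = ln(8.367) / ln(447.6) = 2.1243 / 6.1038 = 0.3480

0.348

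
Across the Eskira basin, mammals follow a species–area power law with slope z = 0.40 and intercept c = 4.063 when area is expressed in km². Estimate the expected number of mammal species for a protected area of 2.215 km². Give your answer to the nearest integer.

S = 4.063 × 2.215^0.4 = 4.063 × 1.375 ≈ 5.585

6 species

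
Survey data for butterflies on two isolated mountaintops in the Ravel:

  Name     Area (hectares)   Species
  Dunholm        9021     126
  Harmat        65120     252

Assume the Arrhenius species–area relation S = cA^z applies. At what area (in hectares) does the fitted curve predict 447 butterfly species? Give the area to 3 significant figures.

z = ln(252/126) / ln(65120/9021) = 0.6931 / 1.9767 = 0.3507
c = 126 / 9021^0.3507 = 126 / 24.38 = 5.169
A = (447/5.169)^(1/0.3507) ⇒ ln A = ln(86.48)/0.3507 = 12.7184
A = e^12.7184 ≈ 333836 hectares

334000 hectares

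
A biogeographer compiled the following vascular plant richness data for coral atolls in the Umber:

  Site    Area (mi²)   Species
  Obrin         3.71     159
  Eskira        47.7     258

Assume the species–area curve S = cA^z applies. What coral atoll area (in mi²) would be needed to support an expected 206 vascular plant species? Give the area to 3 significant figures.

z = ln(258/159) / ln(47.7/3.71) = 0.4841 / 2.5539 = 0.1895
c = 159 / 3.71^0.1895 = 159 / 1.282 = 124
A = (206/124)^(1/0.1895) ⇒ ln A = ln(1.661)/0.1895 = 2.6774
A = e^2.6774 ≈ 14.55 mi²

14.5 mi²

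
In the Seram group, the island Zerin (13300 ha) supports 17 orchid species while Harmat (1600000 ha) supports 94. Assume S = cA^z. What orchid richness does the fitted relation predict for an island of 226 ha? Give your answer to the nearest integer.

z = ln(94/17) / ln(1600000/13300) = 1.7101 / 4.7900 = 0.3570
c = 17 / 13300^0.3570 = 17 / 29.67 = 0.573
S₃ = 0.573 × 226^0.3570 = 0.573 × 6.925 ≈ 3.969

4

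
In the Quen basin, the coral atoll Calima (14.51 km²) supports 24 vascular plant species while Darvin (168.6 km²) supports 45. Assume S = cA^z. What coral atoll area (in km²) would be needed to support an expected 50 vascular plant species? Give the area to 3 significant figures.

254 km²

z = ln(45/24) / ln(168.6/14.51) = 0.6286 / 2.4527 = 0.2563
c = 24 / 14.51^0.2563 = 24 / 1.985 = 12.09
A = (50/12.09)^(1/0.2563) ⇒ ln A = ln(4.135)/0.2563 = 5.5386
A = e^5.5386 ≈ 254.3 km²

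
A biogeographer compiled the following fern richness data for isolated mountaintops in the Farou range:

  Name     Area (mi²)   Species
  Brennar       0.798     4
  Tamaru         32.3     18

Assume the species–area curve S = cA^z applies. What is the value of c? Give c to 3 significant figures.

4.38

z = ln(S₂/S₁) / ln(A₂/A₁) = ln(18/4) / ln(32.3/0.798) = 1.5041 / 3.7007 = 0.4064
c = S₁ / A₁^z = 4 / 0.798^0.4064 = 4 / 0.9124 = 4.384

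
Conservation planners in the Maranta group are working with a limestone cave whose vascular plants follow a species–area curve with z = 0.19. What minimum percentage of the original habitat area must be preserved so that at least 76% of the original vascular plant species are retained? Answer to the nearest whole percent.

24%

Need (A_new/A_old)^0.19 = 0.76, so A_new/A_old = 0.76^(1/0.19) = 0.76^5.263
ln(A_new/A_old) = ln 0.76 / 0.19 = -0.2744 / 0.19 = -1.4444
A_new/A_old = e^-1.4444 ≈ 0.2359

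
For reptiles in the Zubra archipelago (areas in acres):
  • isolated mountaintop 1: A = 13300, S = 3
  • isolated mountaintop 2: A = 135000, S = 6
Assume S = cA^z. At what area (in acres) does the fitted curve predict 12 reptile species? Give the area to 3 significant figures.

1370000 acres

z = ln(6/3) / ln(135000/13300) = 0.6931 / 2.3175 = 0.2991
c = 3 / 13300^0.2991 = 3 / 17.12 = 0.1753
A = (12/0.1753)^(1/0.2991) ⇒ ln A = ln(68.46)/0.2991 = 14.1305
A = e^14.1305 ≈ 1370301 acres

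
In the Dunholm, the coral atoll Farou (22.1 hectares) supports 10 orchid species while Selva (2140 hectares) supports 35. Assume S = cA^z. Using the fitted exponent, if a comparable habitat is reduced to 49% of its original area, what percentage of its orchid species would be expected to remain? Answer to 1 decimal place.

z = ln(35/10) / ln(2140/22.1) = 1.2528 / 4.5730 = 0.2739
S_new/S_old = (A_new/A_old)^z = 0.49^0.2739 = exp(0.2739 × -0.7133) = 0.8225

82.2%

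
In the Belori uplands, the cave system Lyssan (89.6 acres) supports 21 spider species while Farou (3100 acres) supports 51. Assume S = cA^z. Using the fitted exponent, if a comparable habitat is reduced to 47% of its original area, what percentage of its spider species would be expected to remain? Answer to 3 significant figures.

82.8%

z = ln(51/21) / ln(3100/89.6) = 0.8873 / 3.5438 = 0.2504
S_new/S_old = (A_new/A_old)^z = 0.47^0.2504 = exp(0.2504 × -0.7550) = 0.8278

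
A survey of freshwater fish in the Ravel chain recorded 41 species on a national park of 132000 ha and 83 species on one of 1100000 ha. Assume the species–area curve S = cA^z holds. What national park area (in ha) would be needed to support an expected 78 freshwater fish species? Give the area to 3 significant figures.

913000 ha

z = ln(83/41) / ln(1100000/132000) = 0.7053 / 2.1203 = 0.3326
c = 41 / 132000^0.3326 = 41 / 50.5 = 0.8119
A = (78/0.8119)^(1/0.3326) ⇒ ln A = ln(96.07)/0.3326 = 13.7240
A = e^13.7240 ≈ 912581 ha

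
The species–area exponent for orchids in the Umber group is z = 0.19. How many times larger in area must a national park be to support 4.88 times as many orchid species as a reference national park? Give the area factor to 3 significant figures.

(A₂/A₁)^0.19 = 4.88, so A₂/A₁ = 4.88^(1/0.19) = 4.88^5.263
ln(A₂/A₁) = ln 4.88 / 0.19 = 1.5851 / 0.19 = 8.3429
A₂/A₁ = e^8.3429 ≈ 4200

4200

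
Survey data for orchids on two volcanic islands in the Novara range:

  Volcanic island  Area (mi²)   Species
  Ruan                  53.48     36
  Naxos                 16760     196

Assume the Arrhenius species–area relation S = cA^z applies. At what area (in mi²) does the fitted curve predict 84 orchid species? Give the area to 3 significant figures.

z = ln(196/36) / ln(16760/53.48) = 1.6946 / 5.7474 = 0.2948
c = 36 / 53.48^0.2948 = 36 / 3.233 = 11.14
A = (84/11.14)^(1/0.2948) ⇒ ln A = ln(7.543)/0.2948 = 6.8530
A = e^6.8530 ≈ 946.7 mi²

947 mi²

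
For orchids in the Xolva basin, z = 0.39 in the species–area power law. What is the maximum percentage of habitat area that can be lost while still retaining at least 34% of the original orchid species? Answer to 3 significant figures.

Need (A_new/A_old)^0.39 = 0.34, so A_new/A_old = 0.34^(1/0.39) = 0.34^2.564
ln(A_new/A_old) = ln 0.34 / 0.39 = -1.0788 / 0.39 = -2.7662
A_new/A_old = e^-2.7662 ≈ 0.0629
Fraction that can be lost = 1 − 0.0629 = 0.9371

93.7%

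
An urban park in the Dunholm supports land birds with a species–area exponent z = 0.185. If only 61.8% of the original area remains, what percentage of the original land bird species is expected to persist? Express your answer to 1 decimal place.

S_new/S_old = (A_new/A_old)^z = 0.618^0.185
= exp(0.185 × ln 0.618) = exp(0.185 × -0.4813) = exp(-0.0890) ≈ 0.9148

91.5%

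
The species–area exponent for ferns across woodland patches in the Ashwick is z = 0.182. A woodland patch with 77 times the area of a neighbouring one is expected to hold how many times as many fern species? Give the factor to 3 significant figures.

2.20

S₂/S₁ = (A₂/A₁)^z = 77^0.182
ln(S₂/S₁) = 0.182 × ln 77 = 0.182 × 4.3438 = 0.7906
S₂/S₁ = e^0.7906 ≈ 2.205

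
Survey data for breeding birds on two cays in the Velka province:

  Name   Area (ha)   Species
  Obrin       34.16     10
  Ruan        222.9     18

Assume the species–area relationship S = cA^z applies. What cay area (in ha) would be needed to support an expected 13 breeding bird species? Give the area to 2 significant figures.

z = ln(18/10) / ln(222.9/34.16) = 0.5878 / 1.8757 = 0.3134
c = 10 / 34.16^0.3134 = 10 / 3.024 = 3.307
A = (13/3.307)^(1/0.3134) ⇒ ln A = ln(3.931)/0.3134 = 4.3683
A = e^4.3683 ≈ 78.91 ha

79 ha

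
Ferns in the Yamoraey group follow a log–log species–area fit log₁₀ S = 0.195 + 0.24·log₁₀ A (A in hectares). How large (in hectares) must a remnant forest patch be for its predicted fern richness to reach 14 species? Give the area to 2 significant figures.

9200 hectares

14 = 1.567 × A^0.24  ⇒  A^0.24 = 14/1.567 = 8.936
ln A = ln(8.936) / 0.24 = 2.1901 / 0.24 = 9.1252
A = e^9.1252 ≈ 9184 hectares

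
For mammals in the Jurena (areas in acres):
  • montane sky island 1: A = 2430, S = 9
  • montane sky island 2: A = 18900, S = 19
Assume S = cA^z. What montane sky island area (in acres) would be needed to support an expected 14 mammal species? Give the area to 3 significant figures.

z = ln(19/9) / ln(18900/2430) = 0.7472 / 2.0513 = 0.3643
c = 9 / 2430^0.3643 = 9 / 17.11 = 0.526
A = (14/0.526)^(1/0.3643) ⇒ ln A = ln(26.62)/0.3643 = 9.0086
A = e^9.0086 ≈ 8173 acres

8170 acres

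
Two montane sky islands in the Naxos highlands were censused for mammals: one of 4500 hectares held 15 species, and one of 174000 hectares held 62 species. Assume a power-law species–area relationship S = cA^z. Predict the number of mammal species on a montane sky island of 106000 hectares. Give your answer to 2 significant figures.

z = ln(62/15) / ln(174000/4500) = 1.4191 / 3.6550 = 0.3883
c = 15 / 4500^0.3883 = 15 / 26.21 = 0.5724
S₃ = 0.5724 × 106000^0.3883 = 0.5724 × 89.36 ≈ 51.15

51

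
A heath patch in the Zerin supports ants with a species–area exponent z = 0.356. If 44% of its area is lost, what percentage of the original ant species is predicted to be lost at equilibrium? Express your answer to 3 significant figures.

18.7%

S_new/S_old = (A_new/A_old)^z = 0.56^0.356
= exp(0.356 × ln 0.56) = exp(0.356 × -0.5798) = exp(-0.2064) ≈ 0.8135
Fraction lost = 1 − 0.8135 = 0.1865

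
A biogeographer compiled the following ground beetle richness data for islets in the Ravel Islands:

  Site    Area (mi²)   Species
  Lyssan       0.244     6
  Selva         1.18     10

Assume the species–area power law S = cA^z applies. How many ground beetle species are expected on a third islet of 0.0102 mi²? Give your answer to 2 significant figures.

z = ln(10/6) / ln(1.18/0.244) = 0.5108 / 1.5761 = 0.3241
c = 6 / 0.244^0.3241 = 6 / 0.6331 = 9.478
S₃ = 9.478 × 0.0102^0.3241 = 9.478 × 0.2262 ≈ 2.144

2.1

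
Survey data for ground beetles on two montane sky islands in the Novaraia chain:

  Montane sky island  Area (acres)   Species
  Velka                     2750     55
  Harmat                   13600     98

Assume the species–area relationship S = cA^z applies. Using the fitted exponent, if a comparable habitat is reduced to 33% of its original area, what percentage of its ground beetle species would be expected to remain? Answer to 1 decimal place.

67.0%

z = ln(98/55) / ln(13600/2750) = 0.5776 / 1.5985 = 0.3614
S_new/S_old = (A_new/A_old)^z = 0.33^0.3614 = exp(0.3614 × -1.1087) = 0.6699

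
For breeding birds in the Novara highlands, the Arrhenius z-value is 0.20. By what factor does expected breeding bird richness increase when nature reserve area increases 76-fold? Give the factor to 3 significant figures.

S₂/S₁ = (A₂/A₁)^z = 76^0.2
ln(S₂/S₁) = 0.2 × ln 76 = 0.2 × 4.3307 = 0.8661
S₂/S₁ = e^0.8661 ≈ 2.378

2.38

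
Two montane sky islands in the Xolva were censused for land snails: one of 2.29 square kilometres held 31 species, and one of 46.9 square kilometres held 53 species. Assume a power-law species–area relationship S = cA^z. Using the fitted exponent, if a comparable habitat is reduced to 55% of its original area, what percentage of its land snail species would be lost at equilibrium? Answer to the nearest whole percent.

10%

z = ln(53/31) / ln(46.9/2.29) = 0.5363 / 3.0195 = 0.1776
S_new/S_old = (A_new/A_old)^z = 0.55^0.1776 = exp(0.1776 × -0.5978) = 0.8993
Fraction lost = 1 − 0.8993 = 0.1007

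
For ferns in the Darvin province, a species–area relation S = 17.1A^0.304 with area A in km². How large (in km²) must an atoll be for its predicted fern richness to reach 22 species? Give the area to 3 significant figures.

22 = 17.1 × A^0.304  ⇒  A^0.304 = 22/17.1 = 1.287
ln A = ln(1.287) / 0.304 = 0.2520 / 0.304 = 0.8288
A = e^0.8288 ≈ 2.291 km²

2.29 km²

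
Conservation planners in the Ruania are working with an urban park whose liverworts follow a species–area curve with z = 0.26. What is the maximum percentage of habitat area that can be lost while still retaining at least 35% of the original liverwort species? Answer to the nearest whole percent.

98%

Need (A_new/A_old)^0.26 = 0.35, so A_new/A_old = 0.35^(1/0.26) = 0.35^3.846
ln(A_new/A_old) = ln 0.35 / 0.26 = -1.0498 / 0.26 = -4.0378
A_new/A_old = e^-4.0378 ≈ 0.01764
Fraction that can be lost = 1 − 0.01764 = 0.9824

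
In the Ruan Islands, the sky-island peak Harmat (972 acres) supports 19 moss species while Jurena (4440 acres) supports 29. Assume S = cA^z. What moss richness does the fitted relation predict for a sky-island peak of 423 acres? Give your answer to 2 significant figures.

15

z = ln(29/19) / ln(4440/972) = 0.4229 / 1.5191 = 0.2784
c = 19 / 972^0.2784 = 19 / 6.787 = 2.8
S₃ = 2.8 × 423^0.2784 = 2.8 × 5.384 ≈ 15.07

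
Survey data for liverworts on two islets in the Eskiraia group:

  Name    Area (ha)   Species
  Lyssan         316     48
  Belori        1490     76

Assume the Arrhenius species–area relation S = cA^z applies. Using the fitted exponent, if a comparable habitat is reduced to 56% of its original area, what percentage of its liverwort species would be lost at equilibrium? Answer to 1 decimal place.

15.8%

z = ln(76/48) / ln(1490/316) = 0.4595 / 1.5508 = 0.2963
S_new/S_old = (A_new/A_old)^z = 0.56^0.2963 = exp(0.2963 × -0.5798) = 0.8421
Fraction lost = 1 − 0.8421 = 0.1579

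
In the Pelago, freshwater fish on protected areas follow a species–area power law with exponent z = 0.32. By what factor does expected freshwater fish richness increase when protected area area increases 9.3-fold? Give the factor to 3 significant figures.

S₂/S₁ = (A₂/A₁)^z = 9.3^0.32
ln(S₂/S₁) = 0.32 × ln 9.3 = 0.32 × 2.2300 = 0.7136
S₂/S₁ = e^0.7136 ≈ 2.041

2.04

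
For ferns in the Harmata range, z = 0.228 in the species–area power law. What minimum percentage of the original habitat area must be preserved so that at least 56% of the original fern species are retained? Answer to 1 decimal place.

Need (A_new/A_old)^0.228 = 0.56, so A_new/A_old = 0.56^(1/0.228) = 0.56^4.386
ln(A_new/A_old) = ln 0.56 / 0.228 = -0.5798 / 0.228 = -2.5431
A_new/A_old = e^-2.5431 ≈ 0.07863

7.9%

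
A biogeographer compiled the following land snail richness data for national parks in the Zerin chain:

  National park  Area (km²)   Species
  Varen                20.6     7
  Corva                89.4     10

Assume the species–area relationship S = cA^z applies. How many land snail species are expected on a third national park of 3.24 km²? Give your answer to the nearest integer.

4

z = ln(10/7) / ln(89.4/20.6) = 0.3567 / 1.4678 = 0.2430
c = 7 / 20.6^0.2430 = 7 / 2.086 = 3.356
S₃ = 3.356 × 3.24^0.2430 = 3.356 × 1.331 ≈ 4.466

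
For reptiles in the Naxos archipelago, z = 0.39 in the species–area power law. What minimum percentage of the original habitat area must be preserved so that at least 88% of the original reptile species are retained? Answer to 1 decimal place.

Need (A_new/A_old)^0.39 = 0.88, so A_new/A_old = 0.88^(1/0.39) = 0.88^2.564
ln(A_new/A_old) = ln 0.88 / 0.39 = -0.1278 / 0.39 = -0.3278
A_new/A_old = e^-0.3278 ≈ 0.7205

72.1%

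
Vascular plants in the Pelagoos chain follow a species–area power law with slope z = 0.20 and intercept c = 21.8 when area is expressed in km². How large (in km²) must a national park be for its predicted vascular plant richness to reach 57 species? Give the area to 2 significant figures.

120 km²

57 = 21.8 × A^0.2  ⇒  A^0.2 = 57/21.8 = 2.615
ln A = ln(2.615) / 0.2 = 0.9611 / 0.2 = 4.8057
A = e^4.8057 ≈ 122.2 km²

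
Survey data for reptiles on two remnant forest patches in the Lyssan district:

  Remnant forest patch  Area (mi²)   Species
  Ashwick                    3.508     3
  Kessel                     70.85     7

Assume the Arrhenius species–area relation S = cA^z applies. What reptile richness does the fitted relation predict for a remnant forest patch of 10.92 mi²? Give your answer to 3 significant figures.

z = ln(7/3) / ln(70.85/3.508) = 0.8473 / 3.0055 = 0.2819
c = 3 / 3.508^0.2819 = 3 / 1.424 = 2.106
S₃ = 2.106 × 10.92^0.2819 = 2.106 × 1.962 ≈ 4.132

4.13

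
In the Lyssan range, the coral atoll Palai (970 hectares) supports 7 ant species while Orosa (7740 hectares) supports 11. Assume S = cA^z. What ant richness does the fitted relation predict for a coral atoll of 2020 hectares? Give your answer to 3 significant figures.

z = ln(11/7) / ln(7740/970) = 0.4520 / 2.0769 = 0.2176
c = 7 / 970^0.2176 = 7 / 4.467 = 1.567
S₃ = 1.567 × 2020^0.2176 = 1.567 × 5.24 ≈ 8.212

8.21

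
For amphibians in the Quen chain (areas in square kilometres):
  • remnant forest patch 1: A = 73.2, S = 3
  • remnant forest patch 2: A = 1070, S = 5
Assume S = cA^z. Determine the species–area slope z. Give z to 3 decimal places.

Taking logs: ln S = ln c + z ln A, so z = (ln S₂ − ln S₁)/(ln A₂ − ln A₁).
z = ln(5/3) / ln(1070/73.2) = ln(1.667) / ln(14.62) = 0.5108 / 2.6822 = 0.1904

0.190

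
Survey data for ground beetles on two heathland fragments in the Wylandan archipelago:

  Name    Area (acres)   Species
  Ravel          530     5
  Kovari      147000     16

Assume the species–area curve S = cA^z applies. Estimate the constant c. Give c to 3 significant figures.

1.37

z = ln(S₂/S₁) / ln(A₂/A₁) = ln(16/5) / ln(147000/530) = 1.1632 / 5.6253 = 0.2068
c = S₁ / A₁^z = 5 / 530^0.2068 = 5 / 3.658 = 1.367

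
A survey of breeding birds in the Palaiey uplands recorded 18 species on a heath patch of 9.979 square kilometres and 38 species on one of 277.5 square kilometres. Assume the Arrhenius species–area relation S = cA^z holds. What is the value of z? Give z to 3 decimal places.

Taking logs: ln S = ln c + z ln A, so z = (ln S₂ − ln S₁)/(ln A₂ − ln A₁).
z = ln(38/18) / ln(277.5/9.979) = ln(2.111) / ln(27.81) = 0.7472 / 3.3253 = 0.2247

0.225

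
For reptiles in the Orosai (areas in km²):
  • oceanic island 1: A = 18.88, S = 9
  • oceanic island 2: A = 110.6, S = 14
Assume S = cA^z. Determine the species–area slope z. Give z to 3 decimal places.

0.250

Taking logs: ln S = ln c + z ln A, so z = (ln S₂ − ln S₁)/(ln A₂ − ln A₁).
z = ln(14/9) / ln(110.6/18.88) = ln(1.556) / ln(5.858) = 0.4418 / 1.7678 = 0.2499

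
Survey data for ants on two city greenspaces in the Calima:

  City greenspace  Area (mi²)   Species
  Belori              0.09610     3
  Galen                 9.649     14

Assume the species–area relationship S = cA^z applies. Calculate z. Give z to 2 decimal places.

0.33

Taking logs: ln S = ln c + z ln A, so z = (ln S₂ − ln S₁)/(ln A₂ − ln A₁).
z = ln(14/3) / ln(9.649/0.0961) = ln(4.667) / ln(100.4) = 1.5404 / 4.6092 = 0.3342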